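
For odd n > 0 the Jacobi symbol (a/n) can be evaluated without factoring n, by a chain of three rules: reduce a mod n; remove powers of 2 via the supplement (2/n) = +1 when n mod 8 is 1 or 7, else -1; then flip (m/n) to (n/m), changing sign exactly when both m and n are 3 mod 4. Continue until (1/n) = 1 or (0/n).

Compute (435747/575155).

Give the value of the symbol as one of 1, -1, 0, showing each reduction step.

1

reciprocity: (435747/575155) = -1·(575155/435747) since 435747 mod 4 = 3, 575155 mod 4 = 3; sign now -1
(575155/435747) = (139408/435747)   [reduce mod 435747]
139408 = 2^4·8713; (2/435747) = -1 since 435747 mod 8 = 3, so (139408/435747) = (-1)^4·(8713/435747); sign now -1
reciprocity: (8713/435747) = +1·(435747/8713) since 8713 mod 4 = 1, 435747 mod 4 = 3; sign now -1
(435747/8713) = (97/8713)   [reduce mod 8713]
reciprocity: (97/8713) = +1·(8713/97) since 97 mod 4 = 1, 8713 mod 4 = 1; sign now -1
(8713/97) = (80/97)   [reduce mod 97]
80 = 2^4·5; (2/97) = +1 since 97 mod 8 = 1, so (80/97) = (+1)^4·(5/97); sign now -1
reciprocity: (5/97) = +1·(97/5) since 5 mod 4 = 1, 97 mod 4 = 1; sign now -1
(97/5) = (2/5)   [reduce mod 5]
2 = 2^1·1; (2/5) = -1 since 5 mod 8 = 5, so (2/5) = (-1)^1·(1/5); sign now +1
(1/5) = 1; final value = sign = +1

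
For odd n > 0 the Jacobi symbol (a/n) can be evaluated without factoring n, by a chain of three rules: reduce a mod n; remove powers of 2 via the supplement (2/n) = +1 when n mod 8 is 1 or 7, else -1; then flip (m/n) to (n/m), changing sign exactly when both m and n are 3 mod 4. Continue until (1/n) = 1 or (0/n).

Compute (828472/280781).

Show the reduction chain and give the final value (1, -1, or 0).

-1

(828472/280781): 828472 mod 280781 = 266910, so (828472/280781) = (266910/280781)
factor out 2^1: 266910 = 2^1·133455; with 280781 mod 8 = 5, (2/280781) = -1; sign now -1; continue with (133455/280781)
flip (133455/280781) -> (280781/133455): both odd, 133455 mod 4 = 3, 280781 mod 4 = 1, so the flip contributes +1; sign now -1
(280781/133455): 280781 mod 133455 = 13871, so (280781/133455) = (13871/133455)
flip (13871/133455) -> (133455/13871): both odd, 13871 mod 4 = 3, 133455 mod 4 = 3, so the flip contributes -1; sign now +1
(133455/13871): 133455 mod 13871 = 8616, so (133455/13871) = (8616/13871)
factor out 2^3: 8616 = 2^3·1077; with 13871 mod 8 = 7, (2/13871) = +1; sign now +1; continue with (1077/13871)
flip (1077/13871) -> (13871/1077): both odd, 1077 mod 4 = 1, 13871 mod 4 = 3, so the flip contributes +1; sign now +1
(13871/1077): 13871 mod 1077 = 947, so (13871/1077) = (947/1077)
flip (947/1077) -> (1077/947): both odd, 947 mod 4 = 3, 1077 mod 4 = 1, so the flip contributes +1; sign now +1
(1077/947): 1077 mod 947 = 130, so (1077/947) = (130/947)
factor out 2^1: 130 = 2^1·65; with 947 mod 8 = 3, (2/947) = -1; sign now -1; continue with (65/947)
flip (65/947) -> (947/65): both odd, 65 mod 4 = 1, 947 mod 4 = 3, so the flip contributes +1; sign now -1
(947/65): 947 mod 65 = 37, so (947/65) = (37/65)
flip (37/65) -> (65/37): both odd, 37 mod 4 = 1, 65 mod 4 = 1, so the flip contributes +1; sign now -1
(65/37): 65 mod 37 = 28, so (65/37) = (28/37)
factor out 2^2: 28 = 2^2·7; with 37 mod 8 = 5, (2/37) = -1; sign now -1; continue with (7/37)
flip (7/37) -> (37/7): both odd, 7 mod 4 = 3, 37 mod 4 = 1, so the flip contributes +1; sign now -1
(37/7): 37 mod 7 = 2, so (37/7) = (2/7)
factor out 2^1: 2 = 2^1·1; with 7 mod 8 = 7, (2/7) = +1; sign now -1; continue with (1/7)
reached (1/7) = 1, so the symbol is -1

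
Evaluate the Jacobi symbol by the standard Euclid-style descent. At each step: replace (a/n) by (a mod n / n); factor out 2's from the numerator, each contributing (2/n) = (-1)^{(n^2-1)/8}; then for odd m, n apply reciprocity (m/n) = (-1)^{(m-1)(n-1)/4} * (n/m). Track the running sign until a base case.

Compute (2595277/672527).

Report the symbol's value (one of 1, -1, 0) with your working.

(2595277/672527): 2595277 mod 672527 = 577696, so (2595277/672527) = (577696/672527)
factor out 2^5: 577696 = 2^5·18053; with 672527 mod 8 = 7, (2/672527) = +1; sign now +1; continue with (18053/672527)
flip (18053/672527) -> (672527/18053): both odd, 18053 mod 4 = 1, 672527 mod 4 = 3, so the flip contributes +1; sign now +1
(672527/18053): 672527 mod 18053 = 4566, so (672527/18053) = (4566/18053)
factor out 2^1: 4566 = 2^1·2283; with 18053 mod 8 = 5, (2/18053) = -1; sign now -1; continue with (2283/18053)
flip (2283/18053) -> (18053/2283): both odd, 2283 mod 4 = 3, 18053 mod 4 = 1, so the flip contributes +1; sign now -1
(18053/2283): 18053 mod 2283 = 2072, so (18053/2283) = (2072/2283)
factor out 2^3: 2072 = 2^3·259; with 2283 mod 8 = 3, (2/2283) = -1; sign now +1; continue with (259/2283)
flip (259/2283) -> (2283/259): both odd, 259 mod 4 = 3, 2283 mod 4 = 3, so the flip contributes -1; sign now -1
(2283/259): 2283 mod 259 = 211, so (2283/259) = (211/259)
flip (211/259) -> (259/211): both odd, 211 mod 4 = 3, 259 mod 4 = 3, so the flip contributes -1; sign now +1
(259/211): 259 mod 211 = 48, so (259/211) = (48/211)
factor out 2^4: 48 = 2^4·3; with 211 mod 8 = 3, (2/211) = -1; sign now +1; continue with (3/211)
flip (3/211) -> (211/3): both odd, 3 mod 4 = 3, 211 mod 4 = 3, so the flip contributes -1; sign now -1
(211/3): 211 mod 3 = 1, so (211/3) = (1/3)
reached (1/3) = 1, so the symbol is -1

-1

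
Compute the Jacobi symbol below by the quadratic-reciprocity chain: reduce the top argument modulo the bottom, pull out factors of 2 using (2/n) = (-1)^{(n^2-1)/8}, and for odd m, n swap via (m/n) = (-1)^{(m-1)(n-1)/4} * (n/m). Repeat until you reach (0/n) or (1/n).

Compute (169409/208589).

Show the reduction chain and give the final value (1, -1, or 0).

reciprocity: (169409/208589) = +1·(208589/169409) since 169409 mod 4 = 1, 208589 mod 4 = 1; sign now +1
(208589/169409) = (39180/169409)   [reduce mod 169409]
39180 = 2^2·9795; (2/169409) = +1 since 169409 mod 8 = 1, so (39180/169409) = (+1)^2·(9795/169409); sign now +1
reciprocity: (9795/169409) = +1·(169409/9795) since 9795 mod 4 = 3, 169409 mod 4 = 1; sign now +1
(169409/9795) = (2894/9795)   [reduce mod 9795]
2894 = 2^1·1447; (2/9795) = -1 since 9795 mod 8 = 3, so (2894/9795) = (-1)^1·(1447/9795); sign now -1
reciprocity: (1447/9795) = -1·(9795/1447) since 1447 mod 4 = 3, 9795 mod 4 = 3; sign now +1
(9795/1447) = (1113/1447)   [reduce mod 1447]
reciprocity: (1113/1447) = +1·(1447/1113) since 1113 mod 4 = 1, 1447 mod 4 = 3; sign now +1
(1447/1113) = (334/1113)   [reduce mod 1113]
334 = 2^1·167; (2/1113) = +1 since 1113 mod 8 = 1, so (334/1113) = (+1)^1·(167/1113); sign now +1
reciprocity: (167/1113) = +1·(1113/167) since 167 mod 4 = 3, 1113 mod 4 = 1; sign now +1
(1113/167) = (111/167)   [reduce mod 167]
reciprocity: (111/167) = -1·(167/111) since 111 mod 4 = 3, 167 mod 4 = 3; sign now -1
(167/111) = (56/111)   [reduce mod 111]
56 = 2^3·7; (2/111) = +1 since 111 mod 8 = 7, so (56/111) = (+1)^3·(7/111); sign now -1
reciprocity: (7/111) = -1·(111/7) since 7 mod 4 = 3, 111 mod 4 = 3; sign now +1
(111/7) = (6/7)   [reduce mod 7]
6 = 2^1·3; (2/7) = +1 since 7 mod 8 = 7, so (6/7) = (+1)^1·(3/7); sign now +1
reciprocity: (3/7) = -1·(7/3) since 3 mod 4 = 3, 7 mod 4 = 3; sign now -1
(7/3) = (1/3)   [reduce mod 3]
(1/3) = 1; final value = sign = -1

-1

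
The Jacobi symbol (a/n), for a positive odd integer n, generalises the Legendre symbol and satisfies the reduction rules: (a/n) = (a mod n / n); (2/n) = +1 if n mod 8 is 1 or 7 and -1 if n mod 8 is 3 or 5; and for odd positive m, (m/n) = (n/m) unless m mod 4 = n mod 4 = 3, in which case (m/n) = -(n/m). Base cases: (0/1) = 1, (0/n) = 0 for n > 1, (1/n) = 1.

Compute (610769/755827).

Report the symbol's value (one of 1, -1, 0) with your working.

flip (610769/755827) -> (755827/610769): both odd, 610769 mod 4 = 1, 755827 mod 4 = 3, so the flip contributes +1; sign now +1
(755827/610769): 755827 mod 610769 = 145058, so (755827/610769) = (145058/610769)
factor out 2^1: 145058 = 2^1·72529; with 610769 mod 8 = 1, (2/610769) = +1; sign now +1; continue with (72529/610769)
flip (72529/610769) -> (610769/72529): both odd, 72529 mod 4 = 1, 610769 mod 4 = 1, so the flip contributes +1; sign now +1
(610769/72529): 610769 mod 72529 = 30537, so (610769/72529) = (30537/72529)
flip (30537/72529) -> (72529/30537): both odd, 30537 mod 4 = 1, 72529 mod 4 = 1, so the flip contributes +1; sign now +1
(72529/30537): 72529 mod 30537 = 11455, so (72529/30537) = (11455/30537)
flip (11455/30537) -> (30537/11455): both odd, 11455 mod 4 = 3, 30537 mod 4 = 1, so the flip contributes +1; sign now +1
(30537/11455): 30537 mod 11455 = 7627, so (30537/11455) = (7627/11455)
flip (7627/11455) -> (11455/7627): both odd, 7627 mod 4 = 3, 11455 mod 4 = 3, so the flip contributes -1; sign now -1
(11455/7627): 11455 mod 7627 = 3828, so (11455/7627) = (3828/7627)
factor out 2^2: 3828 = 2^2·957; with 7627 mod 8 = 3, (2/7627) = -1; sign now -1; continue with (957/7627)
flip (957/7627) -> (7627/957): both odd, 957 mod 4 = 1, 7627 mod 4 = 3, so the flip contributes +1; sign now -1
(7627/957): 7627 mod 957 = 928, so (7627/957) = (928/957)
factor out 2^5: 928 = 2^5·29; with 957 mod 8 = 5, (2/957) = -1; sign now +1; continue with (29/957)
flip (29/957) -> (957/29): both odd, 29 mod 4 = 1, 957 mod 4 = 1, so the flip contributes +1; sign now +1
(957/29): 957 mod 29 = 0, so (957/29) = (0/29)
reached (0/29); gcd(a, n) > 1, so (0/29) = 0 and the symbol is 0

0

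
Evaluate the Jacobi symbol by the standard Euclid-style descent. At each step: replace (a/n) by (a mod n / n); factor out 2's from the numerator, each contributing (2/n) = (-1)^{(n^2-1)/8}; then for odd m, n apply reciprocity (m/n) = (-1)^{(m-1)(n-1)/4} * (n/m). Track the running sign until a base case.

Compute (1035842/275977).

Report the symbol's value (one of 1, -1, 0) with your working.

1

(1035842/275977): 1035842 mod 275977 = 207911, so (1035842/275977) = (207911/275977)
flip (207911/275977) -> (275977/207911): both odd, 207911 mod 4 = 3, 275977 mod 4 = 1, so the flip contributes +1; sign now +1
(275977/207911): 275977 mod 207911 = 68066, so (275977/207911) = (68066/207911)
factor out 2^1: 68066 = 2^1·34033; with 207911 mod 8 = 7, (2/207911) = +1; sign now +1; continue with (34033/207911)
flip (34033/207911) -> (207911/34033): both odd, 34033 mod 4 = 1, 207911 mod 4 = 3, so the flip contributes +1; sign now +1
(207911/34033): 207911 mod 34033 = 3713, so (207911/34033) = (3713/34033)
flip (3713/34033) -> (34033/3713): both odd, 3713 mod 4 = 1, 34033 mod 4 = 1, so the flip contributes +1; sign now +1
(34033/3713): 34033 mod 3713 = 616, so (34033/3713) = (616/3713)
factor out 2^3: 616 = 2^3·77; with 3713 mod 8 = 1, (2/3713) = +1; sign now +1; continue with (77/3713)
flip (77/3713) -> (3713/77): both odd, 77 mod 4 = 1, 3713 mod 4 = 1, so the flip contributes +1; sign now +1
(3713/77): 3713 mod 77 = 17, so (3713/77) = (17/77)
flip (17/77) -> (77/17): both odd, 17 mod 4 = 1, 77 mod 4 = 1, so the flip contributes +1; sign now +1
(77/17): 77 mod 17 = 9, so (77/17) = (9/17)
flip (9/17) -> (17/9): both odd, 9 mod 4 = 1, 17 mod 4 = 1, so the flip contributes +1; sign now +1
(17/9): 17 mod 9 = 8, so (17/9) = (8/9)
factor out 2^3: 8 = 2^3·1; with 9 mod 8 = 1, (2/9) = +1; sign now +1; continue with (1/9)
reached (1/9) = 1, so the symbol is +1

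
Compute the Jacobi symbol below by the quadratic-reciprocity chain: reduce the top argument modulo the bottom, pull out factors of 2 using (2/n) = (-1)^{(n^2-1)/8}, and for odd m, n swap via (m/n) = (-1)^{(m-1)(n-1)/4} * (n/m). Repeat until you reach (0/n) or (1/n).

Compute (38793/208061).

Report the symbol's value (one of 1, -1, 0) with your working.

-1

flip (38793/208061) -> (208061/38793): both odd, 38793 mod 4 = 1, 208061 mod 4 = 1, so the flip contributes +1; sign now +1
(208061/38793): 208061 mod 38793 = 14096, so (208061/38793) = (14096/38793)
factor out 2^4: 14096 = 2^4·881; with 38793 mod 8 = 1, (2/38793) = +1; sign now +1; continue with (881/38793)
flip (881/38793) -> (38793/881): both odd, 881 mod 4 = 1, 38793 mod 4 = 1, so the flip contributes +1; sign now +1
(38793/881): 38793 mod 881 = 29, so (38793/881) = (29/881)
flip (29/881) -> (881/29): both odd, 29 mod 4 = 1, 881 mod 4 = 1, so the flip contributes +1; sign now +1
(881/29): 881 mod 29 = 11, so (881/29) = (11/29)
flip (11/29) -> (29/11): both odd, 11 mod 4 = 3, 29 mod 4 = 1, so the flip contributes +1; sign now +1
(29/11): 29 mod 11 = 7, so (29/11) = (7/11)
flip (7/11) -> (11/7): both odd, 7 mod 4 = 3, 11 mod 4 = 3, so the flip contributes -1; sign now -1
(11/7): 11 mod 7 = 4, so (11/7) = (4/7)
factor out 2^2: 4 = 2^2·1; with 7 mod 8 = 7, (2/7) = +1; sign now -1; continue with (1/7)
reached (1/7) = 1, so the symbol is -1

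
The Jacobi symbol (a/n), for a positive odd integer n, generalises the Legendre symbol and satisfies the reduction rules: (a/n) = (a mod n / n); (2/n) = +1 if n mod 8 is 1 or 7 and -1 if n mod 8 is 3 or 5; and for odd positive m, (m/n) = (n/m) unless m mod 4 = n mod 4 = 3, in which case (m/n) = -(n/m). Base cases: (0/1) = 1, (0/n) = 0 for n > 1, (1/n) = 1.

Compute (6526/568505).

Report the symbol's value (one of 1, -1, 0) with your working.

factor out 2^1: 6526 = 2^1·3263; with 568505 mod 8 = 1, (2/568505) = +1; sign now +1; continue with (3263/568505)
flip (3263/568505) -> (568505/3263): both odd, 3263 mod 4 = 3, 568505 mod 4 = 1, so the flip contributes +1; sign now +1
(568505/3263): 568505 mod 3263 = 743, so (568505/3263) = (743/3263)
flip (743/3263) -> (3263/743): both odd, 743 mod 4 = 3, 3263 mod 4 = 3, so the flip contributes -1; sign now -1
(3263/743): 3263 mod 743 = 291, so (3263/743) = (291/743)
flip (291/743) -> (743/291): both odd, 291 mod 4 = 3, 743 mod 4 = 3, so the flip contributes -1; sign now +1
(743/291): 743 mod 291 = 161, so (743/291) = (161/291)
flip (161/291) -> (291/161): both odd, 161 mod 4 = 1, 291 mod 4 = 3, so the flip contributes +1; sign now +1
(291/161): 291 mod 161 = 130, so (291/161) = (130/161)
factor out 2^1: 130 = 2^1·65; with 161 mod 8 = 1, (2/161) = +1; sign now +1; continue with (65/161)
flip (65/161) -> (161/65): both odd, 65 mod 4 = 1, 161 mod 4 = 1, so the flip contributes +1; sign now +1
(161/65): 161 mod 65 = 31, so (161/65) = (31/65)
flip (31/65) -> (65/31): both odd, 31 mod 4 = 3, 65 mod 4 = 1, so the flip contributes +1; sign now +1
(65/31): 65 mod 31 = 3, so (65/31) = (3/31)
flip (3/31) -> (31/3): both odd, 3 mod 4 = 3, 31 mod 4 = 3, so the flip contributes -1; sign now -1
(31/3): 31 mod 3 = 1, so (31/3) = (1/3)
reached (1/3) = 1, so the symbol is -1

-1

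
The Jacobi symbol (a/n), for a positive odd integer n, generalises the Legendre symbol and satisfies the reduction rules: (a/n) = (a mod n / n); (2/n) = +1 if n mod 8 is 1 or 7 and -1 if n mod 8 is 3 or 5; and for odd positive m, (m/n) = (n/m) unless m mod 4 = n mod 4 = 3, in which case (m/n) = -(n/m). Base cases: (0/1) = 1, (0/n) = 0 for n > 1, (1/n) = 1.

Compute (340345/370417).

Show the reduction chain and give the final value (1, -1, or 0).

flip (340345/370417) -> (370417/340345): both odd, 340345 mod 4 = 1, 370417 mod 4 = 1, so the flip contributes +1; sign now +1
(370417/340345): 370417 mod 340345 = 30072, so (370417/340345) = (30072/340345)
factor out 2^3: 30072 = 2^3·3759; with 340345 mod 8 = 1, (2/340345) = +1; sign now +1; continue with (3759/340345)
flip (3759/340345) -> (340345/3759): both odd, 3759 mod 4 = 3, 340345 mod 4 = 1, so the flip contributes +1; sign now +1
(340345/3759): 340345 mod 3759 = 2035, so (340345/3759) = (2035/3759)
flip (2035/3759) -> (3759/2035): both odd, 2035 mod 4 = 3, 3759 mod 4 = 3, so the flip contributes -1; sign now -1
(3759/2035): 3759 mod 2035 = 1724, so (3759/2035) = (1724/2035)
factor out 2^2: 1724 = 2^2·431; with 2035 mod 8 = 3, (2/2035) = -1; sign now -1; continue with (431/2035)
flip (431/2035) -> (2035/431): both odd, 431 mod 4 = 3, 2035 mod 4 = 3, so the flip contributes -1; sign now +1
(2035/431): 2035 mod 431 = 311, so (2035/431) = (311/431)
flip (311/431) -> (431/311): both odd, 311 mod 4 = 3, 431 mod 4 = 3, so the flip contributes -1; sign now -1
(431/311): 431 mod 311 = 120, so (431/311) = (120/311)
factor out 2^3: 120 = 2^3·15; with 311 mod 8 = 7, (2/311) = +1; sign now -1; continue with (15/311)
flip (15/311) -> (311/15): both odd, 15 mod 4 = 3, 311 mod 4 = 3, so the flip contributes -1; sign now +1
(311/15): 311 mod 15 = 11, so (311/15) = (11/15)
flip (11/15) -> (15/11): both odd, 11 mod 4 = 3, 15 mod 4 = 3, so the flip contributes -1; sign now -1
(15/11): 15 mod 11 = 4, so (15/11) = (4/11)
factor out 2^2: 4 = 2^2·1; with 11 mod 8 = 3, (2/11) = -1; sign now -1; continue with (1/11)
reached (1/11) = 1, so the symbol is -1

-1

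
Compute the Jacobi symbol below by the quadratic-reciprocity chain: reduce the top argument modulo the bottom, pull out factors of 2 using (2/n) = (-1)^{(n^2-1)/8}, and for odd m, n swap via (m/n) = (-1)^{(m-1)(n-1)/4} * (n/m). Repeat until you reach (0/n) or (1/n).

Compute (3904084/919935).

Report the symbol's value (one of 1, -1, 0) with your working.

(3904084/919935) = (224344/919935)   [reduce mod 919935]
224344 = 2^3·28043; (2/919935) = +1 since 919935 mod 8 = 7, so (224344/919935) = (+1)^3·(28043/919935); sign now +1
reciprocity: (28043/919935) = -1·(919935/28043) since 28043 mod 4 = 3, 919935 mod 4 = 3; sign now -1
(919935/28043) = (22559/28043)   [reduce mod 28043]
reciprocity: (22559/28043) = -1·(28043/22559) since 22559 mod 4 = 3, 28043 mod 4 = 3; sign now +1
(28043/22559) = (5484/22559)   [reduce mod 22559]
5484 = 2^2·1371; (2/22559) = +1 since 22559 mod 8 = 7, so (5484/22559) = (+1)^2·(1371/22559); sign now +1
reciprocity: (1371/22559) = -1·(22559/1371) since 1371 mod 4 = 3, 22559 mod 4 = 3; sign now -1
(22559/1371) = (623/1371)   [reduce mod 1371]
reciprocity: (623/1371) = -1·(1371/623) since 623 mod 4 = 3, 1371 mod 4 = 3; sign now +1
(1371/623) = (125/623)   [reduce mod 623]
reciprocity: (125/623) = +1·(623/125) since 125 mod 4 = 1, 623 mod 4 = 3; sign now +1
(623/125) = (123/125)   [reduce mod 125]
reciprocity: (123/125) = +1·(125/123) since 123 mod 4 = 3, 125 mod 4 = 1; sign now +1
(125/123) = (2/123)   [reduce mod 123]
2 = 2^1·1; (2/123) = -1 since 123 mod 8 = 3, so (2/123) = (-1)^1·(1/123); sign now -1
(1/123) = 1; final value = sign = -1

-1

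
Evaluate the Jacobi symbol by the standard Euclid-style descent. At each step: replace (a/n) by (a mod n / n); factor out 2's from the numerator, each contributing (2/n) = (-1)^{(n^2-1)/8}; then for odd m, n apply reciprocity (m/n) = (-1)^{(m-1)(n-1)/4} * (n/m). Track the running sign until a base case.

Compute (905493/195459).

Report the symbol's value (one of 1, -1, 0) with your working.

0

(905493/195459): 905493 mod 195459 = 123657, so (905493/195459) = (123657/195459)
flip (123657/195459) -> (195459/123657): both odd, 123657 mod 4 = 1, 195459 mod 4 = 3, so the flip contributes +1; sign now +1
(195459/123657): 195459 mod 123657 = 71802, so (195459/123657) = (71802/123657)
factor out 2^1: 71802 = 2^1·35901; with 123657 mod 8 = 1, (2/123657) = +1; sign now +1; continue with (35901/123657)
flip (35901/123657) -> (123657/35901): both odd, 35901 mod 4 = 1, 123657 mod 4 = 1, so the flip contributes +1; sign now +1
(123657/35901): 123657 mod 35901 = 15954, so (123657/35901) = (15954/35901)
factor out 2^1: 15954 = 2^1·7977; with 35901 mod 8 = 5, (2/35901) = -1; sign now -1; continue with (7977/35901)
flip (7977/35901) -> (35901/7977): both odd, 7977 mod 4 = 1, 35901 mod 4 = 1, so the flip contributes +1; sign now -1
(35901/7977): 35901 mod 7977 = 3993, so (35901/7977) = (3993/7977)
flip (3993/7977) -> (7977/3993): both odd, 3993 mod 4 = 1, 7977 mod 4 = 1, so the flip contributes +1; sign now -1
(7977/3993): 7977 mod 3993 = 3984, so (7977/3993) = (3984/3993)
factor out 2^4: 3984 = 2^4·249; with 3993 mod 8 = 1, (2/3993) = +1; sign now -1; continue with (249/3993)
flip (249/3993) -> (3993/249): both odd, 249 mod 4 = 1, 3993 mod 4 = 1, so the flip contributes +1; sign now -1
(3993/249): 3993 mod 249 = 9, so (3993/249) = (9/249)
flip (9/249) -> (249/9): both odd, 9 mod 4 = 1, 249 mod 4 = 1, so the flip contributes +1; sign now -1
(249/9): 249 mod 9 = 6, so (249/9) = (6/9)
factor out 2^1: 6 = 2^1·3; with 9 mod 8 = 1, (2/9) = +1; sign now -1; continue with (3/9)
flip (3/9) -> (9/3): both odd, 3 mod 4 = 3, 9 mod 4 = 1, so the flip contributes +1; sign now -1
(9/3): 9 mod 3 = 0, so (9/3) = (0/3)
reached (0/3); gcd(a, n) > 1, so (0/3) = 0 and the symbol is 0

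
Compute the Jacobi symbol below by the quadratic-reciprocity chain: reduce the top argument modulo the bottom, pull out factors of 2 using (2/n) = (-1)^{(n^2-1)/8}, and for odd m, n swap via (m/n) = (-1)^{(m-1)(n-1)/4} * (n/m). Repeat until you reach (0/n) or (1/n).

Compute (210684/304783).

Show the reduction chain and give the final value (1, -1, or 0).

1

factor out 2^2: 210684 = 2^2·52671; with 304783 mod 8 = 7, (2/304783) = +1; sign now +1; continue with (52671/304783)
flip (52671/304783) -> (304783/52671): both odd, 52671 mod 4 = 3, 304783 mod 4 = 3, so the flip contributes -1; sign now -1
(304783/52671): 304783 mod 52671 = 41428, so (304783/52671) = (41428/52671)
factor out 2^2: 41428 = 2^2·10357; with 52671 mod 8 = 7, (2/52671) = +1; sign now -1; continue with (10357/52671)
flip (10357/52671) -> (52671/10357): both odd, 10357 mod 4 = 1, 52671 mod 4 = 3, so the flip contributes +1; sign now -1
(52671/10357): 52671 mod 10357 = 886, so (52671/10357) = (886/10357)
factor out 2^1: 886 = 2^1·443; with 10357 mod 8 = 5, (2/10357) = -1; sign now +1; continue with (443/10357)
flip (443/10357) -> (10357/443): both odd, 443 mod 4 = 3, 10357 mod 4 = 1, so the flip contributes +1; sign now +1
(10357/443): 10357 mod 443 = 168, so (10357/443) = (168/443)
factor out 2^3: 168 = 2^3·21; with 443 mod 8 = 3, (2/443) = -1; sign now -1; continue with (21/443)
flip (21/443) -> (443/21): both odd, 21 mod 4 = 1, 443 mod 4 = 3, so the flip contributes +1; sign now -1
(443/21): 443 mod 21 = 2, so (443/21) = (2/21)
factor out 2^1: 2 = 2^1·1; with 21 mod 8 = 5, (2/21) = -1; sign now +1; continue with (1/21)
reached (1/21) = 1, so the symbol is +1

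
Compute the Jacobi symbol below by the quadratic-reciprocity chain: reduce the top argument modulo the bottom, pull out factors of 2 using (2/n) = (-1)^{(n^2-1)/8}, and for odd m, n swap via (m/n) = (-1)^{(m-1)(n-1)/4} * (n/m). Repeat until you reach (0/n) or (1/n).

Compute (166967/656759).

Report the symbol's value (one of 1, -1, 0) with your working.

flip (166967/656759) -> (656759/166967): both odd, 166967 mod 4 = 3, 656759 mod 4 = 3, so the flip contributes -1; sign now -1
(656759/166967): 656759 mod 166967 = 155858, so (656759/166967) = (155858/166967)
factor out 2^1: 155858 = 2^1·77929; with 166967 mod 8 = 7, (2/166967) = +1; sign now -1; continue with (77929/166967)
flip (77929/166967) -> (166967/77929): both odd, 77929 mod 4 = 1, 166967 mod 4 = 3, so the flip contributes +1; sign now -1
(166967/77929): 166967 mod 77929 = 11109, so (166967/77929) = (11109/77929)
flip (11109/77929) -> (77929/11109): both odd, 11109 mod 4 = 1, 77929 mod 4 = 1, so the flip contributes +1; sign now -1
(77929/11109): 77929 mod 11109 = 166, so (77929/11109) = (166/11109)
factor out 2^1: 166 = 2^1·83; with 11109 mod 8 = 5, (2/11109) = -1; sign now +1; continue with (83/11109)
flip (83/11109) -> (11109/83): both odd, 83 mod 4 = 3, 11109 mod 4 = 1, so the flip contributes +1; sign now +1
(11109/83): 11109 mod 83 = 70, so (11109/83) = (70/83)
factor out 2^1: 70 = 2^1·35; with 83 mod 8 = 3, (2/83) = -1; sign now -1; continue with (35/83)
flip (35/83) -> (83/35): both odd, 35 mod 4 = 3, 83 mod 4 = 3, so the flip contributes -1; sign now +1
(83/35): 83 mod 35 = 13, so (83/35) = (13/35)
flip (13/35) -> (35/13): both odd, 13 mod 4 = 1, 35 mod 4 = 3, so the flip contributes +1; sign now +1
(35/13): 35 mod 13 = 9, so (35/13) = (9/13)
flip (9/13) -> (13/9): both odd, 9 mod 4 = 1, 13 mod 4 = 1, so the flip contributes +1; sign now +1
(13/9): 13 mod 9 = 4, so (13/9) = (4/9)
factor out 2^2: 4 = 2^2·1; with 9 mod 8 = 1, (2/9) = +1; sign now +1; continue with (1/9)
reached (1/9) = 1, so the symbol is +1

1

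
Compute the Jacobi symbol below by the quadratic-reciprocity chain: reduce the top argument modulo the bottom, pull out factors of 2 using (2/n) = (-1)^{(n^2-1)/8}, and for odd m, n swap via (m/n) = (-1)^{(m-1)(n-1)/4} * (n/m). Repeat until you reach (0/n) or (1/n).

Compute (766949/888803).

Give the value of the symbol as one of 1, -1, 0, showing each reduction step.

reciprocity: (766949/888803) = +1·(888803/766949) since 766949 mod 4 = 1, 888803 mod 4 = 3; sign now +1
(888803/766949) = (121854/766949)   [reduce mod 766949]
121854 = 2^1·60927; (2/766949) = -1 since 766949 mod 8 = 5, so (121854/766949) = (-1)^1·(60927/766949); sign now -1
reciprocity: (60927/766949) = +1·(766949/60927) since 60927 mod 4 = 3, 766949 mod 4 = 1; sign now -1
(766949/60927) = (35825/60927)   [reduce mod 60927]
reciprocity: (35825/60927) = +1·(60927/35825) since 35825 mod 4 = 1, 60927 mod 4 = 3; sign now -1
(60927/35825) = (25102/35825)   [reduce mod 35825]
25102 = 2^1·12551; (2/35825) = +1 since 35825 mod 8 = 1, so (25102/35825) = (+1)^1·(12551/35825); sign now -1
reciprocity: (12551/35825) = +1·(35825/12551) since 12551 mod 4 = 3, 35825 mod 4 = 1; sign now -1
(35825/12551) = (10723/12551)   [reduce mod 12551]
reciprocity: (10723/12551) = -1·(12551/10723) since 10723 mod 4 = 3, 12551 mod 4 = 3; sign now +1
(12551/10723) = (1828/10723)   [reduce mod 10723]
1828 = 2^2·457; (2/10723) = -1 since 10723 mod 8 = 3, so (1828/10723) = (-1)^2·(457/10723); sign now +1
reciprocity: (457/10723) = +1·(10723/457) since 457 mod 4 = 1, 10723 mod 4 = 3; sign now +1
(10723/457) = (212/457)   [reduce mod 457]
212 = 2^2·53; (2/457) = +1 since 457 mod 8 = 1, so (212/457) = (+1)^2·(53/457); sign now +1
reciprocity: (53/457) = +1·(457/53) since 53 mod 4 = 1, 457 mod 4 = 1; sign now +1
(457/53) = (33/53)   [reduce mod 53]
reciprocity: (33/53) = +1·(53/33) since 33 mod 4 = 1, 53 mod 4 = 1; sign now +1
(53/33) = (20/33)   [reduce mod 33]
20 = 2^2·5; (2/33) = +1 since 33 mod 8 = 1, so (20/33) = (+1)^2·(5/33); sign now +1
reciprocity: (5/33) = +1·(33/5) since 5 mod 4 = 1, 33 mod 4 = 1; sign now +1
(33/5) = (3/5)   [reduce mod 5]
reciprocity: (3/5) = +1·(5/3) since 3 mod 4 = 3, 5 mod 4 = 1; sign now +1
(5/3) = (2/3)   [reduce mod 3]
2 = 2^1·1; (2/3) = -1 since 3 mod 8 = 3, so (2/3) = (-1)^1·(1/3); sign now -1
(1/3) = 1; final value = sign = -1

-1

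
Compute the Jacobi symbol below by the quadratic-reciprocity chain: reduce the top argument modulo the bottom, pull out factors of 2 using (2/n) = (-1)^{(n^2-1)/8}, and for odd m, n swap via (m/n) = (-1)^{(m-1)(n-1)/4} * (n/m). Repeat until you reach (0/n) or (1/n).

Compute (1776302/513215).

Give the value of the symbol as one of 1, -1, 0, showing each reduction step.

-1

(1776302/513215): 1776302 mod 513215 = 236657, so (1776302/513215) = (236657/513215)
flip (236657/513215) -> (513215/236657): both odd, 236657 mod 4 = 1, 513215 mod 4 = 3, so the flip contributes +1; sign now +1
(513215/236657): 513215 mod 236657 = 39901, so (513215/236657) = (39901/236657)
flip (39901/236657) -> (236657/39901): both odd, 39901 mod 4 = 1, 236657 mod 4 = 1, so the flip contributes +1; sign now +1
(236657/39901): 236657 mod 39901 = 37152, so (236657/39901) = (37152/39901)
factor out 2^5: 37152 = 2^5·1161; with 39901 mod 8 = 5, (2/39901) = -1; sign now -1; continue with (1161/39901)
flip (1161/39901) -> (39901/1161): both odd, 1161 mod 4 = 1, 39901 mod 4 = 1, so the flip contributes +1; sign now -1
(39901/1161): 39901 mod 1161 = 427, so (39901/1161) = (427/1161)
flip (427/1161) -> (1161/427): both odd, 427 mod 4 = 3, 1161 mod 4 = 1, so the flip contributes +1; sign now -1
(1161/427): 1161 mod 427 = 307, so (1161/427) = (307/427)
flip (307/427) -> (427/307): both odd, 307 mod 4 = 3, 427 mod 4 = 3, so the flip contributes -1; sign now +1
(427/307): 427 mod 307 = 120, so (427/307) = (120/307)
factor out 2^3: 120 = 2^3·15; with 307 mod 8 = 3, (2/307) = -1; sign now -1; continue with (15/307)
flip (15/307) -> (307/15): both odd, 15 mod 4 = 3, 307 mod 4 = 3, so the flip contributes -1; sign now +1
(307/15): 307 mod 15 = 7, so (307/15) = (7/15)
flip (7/15) -> (15/7): both odd, 7 mod 4 = 3, 15 mod 4 = 3, so the flip contributes -1; sign now -1
(15/7): 15 mod 7 = 1, so (15/7) = (1/7)
reached (1/7) = 1, so the symbol is -1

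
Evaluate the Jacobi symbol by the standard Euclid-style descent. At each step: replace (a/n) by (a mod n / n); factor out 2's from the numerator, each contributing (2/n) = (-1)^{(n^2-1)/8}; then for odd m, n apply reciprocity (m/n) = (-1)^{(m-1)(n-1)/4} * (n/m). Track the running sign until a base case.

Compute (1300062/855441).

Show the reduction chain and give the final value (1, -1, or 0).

(1300062/855441) = (444621/855441)   [reduce mod 855441]
reciprocity: (444621/855441) = +1·(855441/444621) since 444621 mod 4 = 1, 855441 mod 4 = 1; sign now +1
(855441/444621) = (410820/444621)   [reduce mod 444621]
410820 = 2^2·102705; (2/444621) = -1 since 444621 mod 8 = 5, so (410820/444621) = (-1)^2·(102705/444621); sign now +1
reciprocity: (102705/444621) = +1·(444621/102705) since 102705 mod 4 = 1, 444621 mod 4 = 1; sign now +1
(444621/102705) = (33801/102705)   [reduce mod 102705]
reciprocity: (33801/102705) = +1·(102705/33801) since 33801 mod 4 = 1, 102705 mod 4 = 1; sign now +1
(102705/33801) = (1302/33801)   [reduce mod 33801]
1302 = 2^1·651; (2/33801) = +1 since 33801 mod 8 = 1, so (1302/33801) = (+1)^1·(651/33801); sign now +1
reciprocity: (651/33801) = +1·(33801/651) since 651 mod 4 = 3, 33801 mod 4 = 1; sign now +1
(33801/651) = (600/651)   [reduce mod 651]
600 = 2^3·75; (2/651) = -1 since 651 mod 8 = 3, so (600/651) = (-1)^3·(75/651); sign now -1
reciprocity: (75/651) = -1·(651/75) since 75 mod 4 = 3, 651 mod 4 = 3; sign now +1
(651/75) = (51/75)   [reduce mod 75]
reciprocity: (51/75) = -1·(75/51) since 51 mod 4 = 3, 75 mod 4 = 3; sign now -1
(75/51) = (24/51)   [reduce mod 51]
24 = 2^3·3; (2/51) = -1 since 51 mod 8 = 3, so (24/51) = (-1)^3·(3/51); sign now +1
reciprocity: (3/51) = -1·(51/3) since 3 mod 4 = 3, 51 mod 4 = 3; sign now -1
(51/3) = (0/3)   [reduce mod 3]
(0/3) = 0   [gcd(a, n) > 1]; final value = 0

0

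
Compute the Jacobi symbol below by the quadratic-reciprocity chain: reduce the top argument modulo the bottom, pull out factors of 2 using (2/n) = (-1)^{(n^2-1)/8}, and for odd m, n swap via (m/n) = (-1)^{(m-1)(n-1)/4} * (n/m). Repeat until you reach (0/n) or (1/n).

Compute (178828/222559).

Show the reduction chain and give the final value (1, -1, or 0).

-1

factor out 2^2: 178828 = 2^2·44707; with 222559 mod 8 = 7, (2/222559) = +1; sign now +1; continue with (44707/222559)
flip (44707/222559) -> (222559/44707): both odd, 44707 mod 4 = 3, 222559 mod 4 = 3, so the flip contributes -1; sign now -1
(222559/44707): 222559 mod 44707 = 43731, so (222559/44707) = (43731/44707)
flip (43731/44707) -> (44707/43731): both odd, 43731 mod 4 = 3, 44707 mod 4 = 3, so the flip contributes -1; sign now +1
(44707/43731): 44707 mod 43731 = 976, so (44707/43731) = (976/43731)
factor out 2^4: 976 = 2^4·61; with 43731 mod 8 = 3, (2/43731) = -1; sign now +1; continue with (61/43731)
flip (61/43731) -> (43731/61): both odd, 61 mod 4 = 1, 43731 mod 4 = 3, so the flip contributes +1; sign now +1
(43731/61): 43731 mod 61 = 55, so (43731/61) = (55/61)
flip (55/61) -> (61/55): both odd, 55 mod 4 = 3, 61 mod 4 = 1, so the flip contributes +1; sign now +1
(61/55): 61 mod 55 = 6, so (61/55) = (6/55)
factor out 2^1: 6 = 2^1·3; with 55 mod 8 = 7, (2/55) = +1; sign now +1; continue with (3/55)
flip (3/55) -> (55/3): both odd, 3 mod 4 = 3, 55 mod 4 = 3, so the flip contributes -1; sign now -1
(55/3): 55 mod 3 = 1, so (55/3) = (1/3)
reached (1/3) = 1, so the symbol is -1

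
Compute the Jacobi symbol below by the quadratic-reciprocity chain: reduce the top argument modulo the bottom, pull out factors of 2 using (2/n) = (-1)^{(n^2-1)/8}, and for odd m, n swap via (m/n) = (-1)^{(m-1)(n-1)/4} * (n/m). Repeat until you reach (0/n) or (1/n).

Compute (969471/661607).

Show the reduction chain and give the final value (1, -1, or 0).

(969471/661607) = (307864/661607)   [reduce mod 661607]
307864 = 2^3·38483; (2/661607) = +1 since 661607 mod 8 = 7, so (307864/661607) = (+1)^3·(38483/661607); sign now +1
reciprocity: (38483/661607) = -1·(661607/38483) since 38483 mod 4 = 3, 661607 mod 4 = 3; sign now -1
(661607/38483) = (7396/38483)   [reduce mod 38483]
7396 = 2^2·1849; (2/38483) = -1 since 38483 mod 8 = 3, so (7396/38483) = (-1)^2·(1849/38483); sign now -1
reciprocity: (1849/38483) = +1·(38483/1849) since 1849 mod 4 = 1, 38483 mod 4 = 3; sign now -1
(38483/1849) = (1503/1849)   [reduce mod 1849]
reciprocity: (1503/1849) = +1·(1849/1503) since 1503 mod 4 = 3, 1849 mod 4 = 1; sign now -1
(1849/1503) = (346/1503)   [reduce mod 1503]
346 = 2^1·173; (2/1503) = +1 since 1503 mod 8 = 7, so (346/1503) = (+1)^1·(173/1503); sign now -1
reciprocity: (173/1503) = +1·(1503/173) since 173 mod 4 = 1, 1503 mod 4 = 3; sign now -1
(1503/173) = (119/173)   [reduce mod 173]
reciprocity: (119/173) = +1·(173/119) since 119 mod 4 = 3, 173 mod 4 = 1; sign now -1
(173/119) = (54/119)   [reduce mod 119]
54 = 2^1·27; (2/119) = +1 since 119 mod 8 = 7, so (54/119) = (+1)^1·(27/119); sign now -1
reciprocity: (27/119) = -1·(119/27) since 27 mod 4 = 3, 119 mod 4 = 3; sign now +1
(119/27) = (11/27)   [reduce mod 27]
reciprocity: (11/27) = -1·(27/11) since 11 mod 4 = 3, 27 mod 4 = 3; sign now -1
(27/11) = (5/11)   [reduce mod 11]
reciprocity: (5/11) = +1·(11/5) since 5 mod 4 = 1, 11 mod 4 = 3; sign now -1
(11/5) = (1/5)   [reduce mod 5]
(1/5) = 1; final value = sign = -1

-1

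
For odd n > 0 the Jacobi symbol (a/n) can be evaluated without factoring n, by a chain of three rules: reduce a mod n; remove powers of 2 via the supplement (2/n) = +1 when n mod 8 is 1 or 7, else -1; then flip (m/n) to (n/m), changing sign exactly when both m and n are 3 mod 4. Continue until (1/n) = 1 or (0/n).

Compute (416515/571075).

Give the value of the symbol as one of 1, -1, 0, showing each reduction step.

reciprocity: (416515/571075) = -1·(571075/416515) since 416515 mod 4 = 3, 571075 mod 4 = 3; sign now -1
(571075/416515) = (154560/416515)   [reduce mod 416515]
154560 = 2^6·2415; (2/416515) = -1 since 416515 mod 8 = 3, so (154560/416515) = (-1)^6·(2415/416515); sign now -1
reciprocity: (2415/416515) = -1·(416515/2415) since 2415 mod 4 = 3, 416515 mod 4 = 3; sign now +1
(416515/2415) = (1135/2415)   [reduce mod 2415]
reciprocity: (1135/2415) = -1·(2415/1135) since 1135 mod 4 = 3, 2415 mod 4 = 3; sign now -1
(2415/1135) = (145/1135)   [reduce mod 1135]
reciprocity: (145/1135) = +1·(1135/145) since 145 mod 4 = 1, 1135 mod 4 = 3; sign now -1
(1135/145) = (120/145)   [reduce mod 145]
120 = 2^3·15; (2/145) = +1 since 145 mod 8 = 1, so (120/145) = (+1)^3·(15/145); sign now -1
reciprocity: (15/145) = +1·(145/15) since 15 mod 4 = 3, 145 mod 4 = 1; sign now -1
(145/15) = (10/15)   [reduce mod 15]
10 = 2^1·5; (2/15) = +1 since 15 mod 8 = 7, so (10/15) = (+1)^1·(5/15); sign now -1
reciprocity: (5/15) = +1·(15/5) since 5 mod 4 = 1, 15 mod 4 = 3; sign now -1
(15/5) = (0/5)   [reduce mod 5]
(0/5) = 0   [gcd(a, n) > 1]; final value = 0

0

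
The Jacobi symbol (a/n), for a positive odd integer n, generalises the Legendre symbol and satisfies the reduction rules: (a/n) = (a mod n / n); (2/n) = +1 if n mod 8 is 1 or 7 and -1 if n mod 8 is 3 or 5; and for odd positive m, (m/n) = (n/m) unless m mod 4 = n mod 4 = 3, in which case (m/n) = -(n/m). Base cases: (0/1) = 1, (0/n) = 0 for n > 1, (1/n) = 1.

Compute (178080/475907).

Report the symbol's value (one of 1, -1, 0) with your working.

-1

178080 = 2^5·5565; (2/475907) = -1 since 475907 mod 8 = 3, so (178080/475907) = (-1)^5·(5565/475907); sign now -1
reciprocity: (5565/475907) = +1·(475907/5565) since 5565 mod 4 = 1, 475907 mod 4 = 3; sign now -1
(475907/5565) = (2882/5565)   [reduce mod 5565]
2882 = 2^1·1441; (2/5565) = -1 since 5565 mod 8 = 5, so (2882/5565) = (-1)^1·(1441/5565); sign now +1
reciprocity: (1441/5565) = +1·(5565/1441) since 1441 mod 4 = 1, 5565 mod 4 = 1; sign now +1
(5565/1441) = (1242/1441)   [reduce mod 1441]
1242 = 2^1·621; (2/1441) = +1 since 1441 mod 8 = 1, so (1242/1441) = (+1)^1·(621/1441); sign now +1
reciprocity: (621/1441) = +1·(1441/621) since 621 mod 4 = 1, 1441 mod 4 = 1; sign now +1
(1441/621) = (199/621)   [reduce mod 621]
reciprocity: (199/621) = +1·(621/199) since 199 mod 4 = 3, 621 mod 4 = 1; sign now +1
(621/199) = (24/199)   [reduce mod 199]
24 = 2^3·3; (2/199) = +1 since 199 mod 8 = 7, so (24/199) = (+1)^3·(3/199); sign now +1
reciprocity: (3/199) = -1·(199/3) since 3 mod 4 = 3, 199 mod 4 = 3; sign now -1
(199/3) = (1/3)   [reduce mod 3]
(1/3) = 1; final value = sign = -1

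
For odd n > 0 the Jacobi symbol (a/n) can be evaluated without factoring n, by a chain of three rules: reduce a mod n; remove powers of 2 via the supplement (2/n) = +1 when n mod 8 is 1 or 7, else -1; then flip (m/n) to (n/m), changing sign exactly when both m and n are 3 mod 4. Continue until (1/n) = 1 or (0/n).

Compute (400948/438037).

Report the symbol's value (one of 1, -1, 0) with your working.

400948 = 2^2·100237; (2/438037) = -1 since 438037 mod 8 = 5, so (400948/438037) = (-1)^2·(100237/438037); sign now +1
reciprocity: (100237/438037) = +1·(438037/100237) since 100237 mod 4 = 1, 438037 mod 4 = 1; sign now +1
(438037/100237) = (37089/100237)   [reduce mod 100237]
reciprocity: (37089/100237) = +1·(100237/37089) since 37089 mod 4 = 1, 100237 mod 4 = 1; sign now +1
(100237/37089) = (26059/37089)   [reduce mod 37089]
reciprocity: (26059/37089) = +1·(37089/26059) since 26059 mod 4 = 3, 37089 mod 4 = 1; sign now +1
(37089/26059) = (11030/26059)   [reduce mod 26059]
11030 = 2^1·5515; (2/26059) = -1 since 26059 mod 8 = 3, so (11030/26059) = (-1)^1·(5515/26059); sign now -1
reciprocity: (5515/26059) = -1·(26059/5515) since 5515 mod 4 = 3, 26059 mod 4 = 3; sign now +1
(26059/5515) = (3999/5515)   [reduce mod 5515]
reciprocity: (3999/5515) = -1·(5515/3999) since 3999 mod 4 = 3, 5515 mod 4 = 3; sign now -1
(5515/3999) = (1516/3999)   [reduce mod 3999]
1516 = 2^2·379; (2/3999) = +1 since 3999 mod 8 = 7, so (1516/3999) = (+1)^2·(379/3999); sign now -1
reciprocity: (379/3999) = -1·(3999/379) since 379 mod 4 = 3, 3999 mod 4 = 3; sign now +1
(3999/379) = (209/379)   [reduce mod 379]
reciprocity: (209/379) = +1·(379/209) since 209 mod 4 = 1, 379 mod 4 = 3; sign now +1
(379/209) = (170/209)   [reduce mod 209]
170 = 2^1·85; (2/209) = +1 since 209 mod 8 = 1, so (170/209) = (+1)^1·(85/209); sign now +1
reciprocity: (85/209) = +1·(209/85) since 85 mod 4 = 1, 209 mod 4 = 1; sign now +1
(209/85) = (39/85)   [reduce mod 85]
reciprocity: (39/85) = +1·(85/39) since 39 mod 4 = 3, 85 mod 4 = 1; sign now +1
(85/39) = (7/39)   [reduce mod 39]
reciprocity: (7/39) = -1·(39/7) since 7 mod 4 = 3, 39 mod 4 = 3; sign now -1
(39/7) = (4/7)   [reduce mod 7]
4 = 2^2·1; (2/7) = +1 since 7 mod 8 = 7, so (4/7) = (+1)^2·(1/7); sign now -1
(1/7) = 1; final value = sign = -1

-1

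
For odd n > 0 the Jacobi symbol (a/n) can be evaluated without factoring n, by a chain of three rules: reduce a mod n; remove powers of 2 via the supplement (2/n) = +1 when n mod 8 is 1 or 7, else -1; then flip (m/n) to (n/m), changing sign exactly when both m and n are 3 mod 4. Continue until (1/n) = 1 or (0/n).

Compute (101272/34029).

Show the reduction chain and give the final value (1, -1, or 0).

-1

(101272/34029): 101272 mod 34029 = 33214, so (101272/34029) = (33214/34029)
factor out 2^1: 33214 = 2^1·16607; with 34029 mod 8 = 5, (2/34029) = -1; sign now -1; continue with (16607/34029)
flip (16607/34029) -> (34029/16607): both odd, 16607 mod 4 = 3, 34029 mod 4 = 1, so the flip contributes +1; sign now -1
(34029/16607): 34029 mod 16607 = 815, so (34029/16607) = (815/16607)
flip (815/16607) -> (16607/815): both odd, 815 mod 4 = 3, 16607 mod 4 = 3, so the flip contributes -1; sign now +1
(16607/815): 16607 mod 815 = 307, so (16607/815) = (307/815)
flip (307/815) -> (815/307): both odd, 307 mod 4 = 3, 815 mod 4 = 3, so the flip contributes -1; sign now -1
(815/307): 815 mod 307 = 201, so (815/307) = (201/307)
flip (201/307) -> (307/201): both odd, 201 mod 4 = 1, 307 mod 4 = 3, so the flip contributes +1; sign now -1
(307/201): 307 mod 201 = 106, so (307/201) = (106/201)
factor out 2^1: 106 = 2^1·53; with 201 mod 8 = 1, (2/201) = +1; sign now -1; continue with (53/201)
flip (53/201) -> (201/53): both odd, 53 mod 4 = 1, 201 mod 4 = 1, so the flip contributes +1; sign now -1
(201/53): 201 mod 53 = 42, so (201/53) = (42/53)
factor out 2^1: 42 = 2^1·21; with 53 mod 8 = 5, (2/53) = -1; sign now +1; continue with (21/53)
flip (21/53) -> (53/21): both odd, 21 mod 4 = 1, 53 mod 4 = 1, so the flip contributes +1; sign now +1
(53/21): 53 mod 21 = 11, so (53/21) = (11/21)
flip (11/21) -> (21/11): both odd, 11 mod 4 = 3, 21 mod 4 = 1, so the flip contributes +1; sign now +1
(21/11): 21 mod 11 = 10, so (21/11) = (10/11)
factor out 2^1: 10 = 2^1·5; with 11 mod 8 = 3, (2/11) = -1; sign now -1; continue with (5/11)
flip (5/11) -> (11/5): both odd, 5 mod 4 = 1, 11 mod 4 = 3, so the flip contributes +1; sign now -1
(11/5): 11 mod 5 = 1, so (11/5) = (1/5)
reached (1/5) = 1, so the symbol is -1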